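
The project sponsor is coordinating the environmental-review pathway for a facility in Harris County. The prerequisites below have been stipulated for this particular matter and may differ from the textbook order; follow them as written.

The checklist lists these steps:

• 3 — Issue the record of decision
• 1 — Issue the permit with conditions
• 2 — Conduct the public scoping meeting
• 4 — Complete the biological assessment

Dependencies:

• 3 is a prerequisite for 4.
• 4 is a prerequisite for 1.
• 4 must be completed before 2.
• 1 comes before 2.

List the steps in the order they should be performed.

3 → 4 → 1 → 2

3 has no prerequisites → 3 first.
Next only 4 has its prerequisites met → 4.
1 needed 4, now all done → 1.
2 needed 1 and 4, now all done → 2.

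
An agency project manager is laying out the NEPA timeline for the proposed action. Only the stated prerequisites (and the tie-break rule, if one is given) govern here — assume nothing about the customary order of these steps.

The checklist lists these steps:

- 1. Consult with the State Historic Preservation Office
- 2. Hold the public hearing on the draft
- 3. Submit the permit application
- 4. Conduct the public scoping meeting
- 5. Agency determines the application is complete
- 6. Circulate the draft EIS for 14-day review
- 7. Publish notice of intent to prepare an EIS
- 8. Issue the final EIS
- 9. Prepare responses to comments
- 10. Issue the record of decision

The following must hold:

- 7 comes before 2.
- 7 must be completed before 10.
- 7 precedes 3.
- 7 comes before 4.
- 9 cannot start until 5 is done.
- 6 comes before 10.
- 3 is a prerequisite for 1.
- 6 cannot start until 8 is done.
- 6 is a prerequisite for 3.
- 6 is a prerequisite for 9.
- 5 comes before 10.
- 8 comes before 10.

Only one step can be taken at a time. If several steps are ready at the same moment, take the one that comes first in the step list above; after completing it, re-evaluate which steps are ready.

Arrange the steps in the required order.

5 7 2 4 8 6 3 1 9 10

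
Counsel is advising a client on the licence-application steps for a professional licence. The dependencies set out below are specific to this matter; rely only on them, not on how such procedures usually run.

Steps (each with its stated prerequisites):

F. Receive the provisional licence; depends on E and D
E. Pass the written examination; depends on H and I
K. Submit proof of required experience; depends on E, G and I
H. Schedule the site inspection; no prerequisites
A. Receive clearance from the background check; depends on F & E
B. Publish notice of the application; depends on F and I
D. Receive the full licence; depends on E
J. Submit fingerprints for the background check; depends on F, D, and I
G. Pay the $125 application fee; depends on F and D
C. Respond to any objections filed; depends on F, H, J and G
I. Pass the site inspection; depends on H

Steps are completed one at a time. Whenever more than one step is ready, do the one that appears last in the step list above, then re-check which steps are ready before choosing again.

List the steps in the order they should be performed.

Only H has no prerequisites, so it is first.
I needed H, now all done → I.
That leaves E as the only ready step → E.
D needed E, now all done → D.
That leaves F as the only ready step → F.
Now G, J, B and A have their prerequisites met. G is listed later, so G next.
Ready: J, B, A and K. J is listed later → J.
C now also ready, so the ready set is {C, B, A, K}; C is listed later → C.
Ready: B, A and K. B is listed later → B.
Ready: A and K. A is listed later → A.
That leaves K as the only ready step → K.

H, I, E, D, F, G, J, C, B, A, K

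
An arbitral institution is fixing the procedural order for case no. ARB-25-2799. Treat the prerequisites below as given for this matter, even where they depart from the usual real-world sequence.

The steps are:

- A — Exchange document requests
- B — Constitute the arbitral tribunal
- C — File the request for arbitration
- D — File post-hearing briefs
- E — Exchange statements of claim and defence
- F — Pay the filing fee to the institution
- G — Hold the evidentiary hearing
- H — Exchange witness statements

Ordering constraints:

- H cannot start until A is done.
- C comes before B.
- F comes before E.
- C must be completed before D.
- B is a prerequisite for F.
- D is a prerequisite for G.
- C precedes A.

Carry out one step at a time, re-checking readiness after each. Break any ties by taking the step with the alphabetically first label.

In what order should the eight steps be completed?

C A B D F E G H

C has no prerequisites → C first.
Now A, B and D have their prerequisites met. A has the earlier label, so A next.
B, D and H are all available; B has the earlier label → B.
F now also ready, so the ready set is {D, F, H}; D has the earlier label → D.
Now F, G and H have their prerequisites met. F has the earlier label, so F next.
Now E, G and H have their prerequisites met. E has the earlier label, so E next.
Ready: G and H. G has the earlier label → G.
H is the only step now ready → H.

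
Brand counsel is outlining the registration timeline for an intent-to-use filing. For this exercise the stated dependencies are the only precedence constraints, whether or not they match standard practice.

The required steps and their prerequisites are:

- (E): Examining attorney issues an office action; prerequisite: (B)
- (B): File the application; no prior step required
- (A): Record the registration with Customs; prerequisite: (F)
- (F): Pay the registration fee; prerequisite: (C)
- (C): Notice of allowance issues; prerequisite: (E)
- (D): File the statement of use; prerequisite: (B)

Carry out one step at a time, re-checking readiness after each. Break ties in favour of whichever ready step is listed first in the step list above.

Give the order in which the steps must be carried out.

(B) is the only step with nothing outstanding, so it goes first.
(E) and (D) are both available; (E) is listed earlier → (E).
Now (C) and (D) have their prerequisites met. (C) is listed earlier, so (C) next.
(F) now also ready, so the ready set is {(F), (D)}; (F) is listed earlier → (F).
(A) now also ready, so the ready set is {(A), (D)}; (A) is listed earlier → (A).
(D) needed (B), now all done → (D).

(B), (E), (C), (F), (A), (D)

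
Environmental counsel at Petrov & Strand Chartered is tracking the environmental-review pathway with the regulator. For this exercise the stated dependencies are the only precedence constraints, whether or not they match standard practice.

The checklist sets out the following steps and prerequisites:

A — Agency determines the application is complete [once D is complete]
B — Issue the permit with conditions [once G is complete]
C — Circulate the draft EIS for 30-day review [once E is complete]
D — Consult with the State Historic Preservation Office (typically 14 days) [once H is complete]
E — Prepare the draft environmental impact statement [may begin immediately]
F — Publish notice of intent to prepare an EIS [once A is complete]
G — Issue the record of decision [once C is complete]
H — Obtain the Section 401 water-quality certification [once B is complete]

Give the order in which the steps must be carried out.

E → C → G → B → H → D → A → F

E is the only step with nothing outstanding, so it goes first.
That leaves C as the only ready step → C.
Next only G has its prerequisites met → G.
Next only B has its prerequisites met → B.
Next only H has its prerequisites met → H.
That leaves D as the only ready step → D.
A needed D, now all done → A.
F needed A, now all done → F.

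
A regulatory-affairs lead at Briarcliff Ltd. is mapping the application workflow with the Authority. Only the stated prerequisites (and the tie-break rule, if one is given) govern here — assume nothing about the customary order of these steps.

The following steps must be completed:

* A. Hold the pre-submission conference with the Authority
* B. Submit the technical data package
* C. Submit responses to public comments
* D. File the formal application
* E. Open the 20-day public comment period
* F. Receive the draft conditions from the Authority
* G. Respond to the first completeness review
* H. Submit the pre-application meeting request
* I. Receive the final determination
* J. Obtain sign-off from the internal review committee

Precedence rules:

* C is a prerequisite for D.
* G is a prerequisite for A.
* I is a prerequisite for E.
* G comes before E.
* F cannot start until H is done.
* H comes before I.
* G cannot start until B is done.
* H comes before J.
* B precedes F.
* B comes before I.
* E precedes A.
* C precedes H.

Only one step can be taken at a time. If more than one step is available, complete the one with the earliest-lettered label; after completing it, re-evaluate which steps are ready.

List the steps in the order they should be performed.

Nothing is required for B and C. B has the earlier label → B first.
G now also ready, so the ready set is {C, G}; C has the earlier label → C.
Now D, G and H have their prerequisites met. D has the earlier label, so D next.
Ready: G and H. G has the earlier label → G.
Next only H has its prerequisites met → H.
F, I and J are all available; F has the earlier label → F.
Ready: I and J. I has the earlier label → I.
E now also ready, so the ready set is {E, J}; E has the earlier label → E.
A now also ready, so the ready set is {A, J}; A has the earlier label → A.
That leaves J as the only ready step → J.

B, C, D, G, H, F, I, E, A, J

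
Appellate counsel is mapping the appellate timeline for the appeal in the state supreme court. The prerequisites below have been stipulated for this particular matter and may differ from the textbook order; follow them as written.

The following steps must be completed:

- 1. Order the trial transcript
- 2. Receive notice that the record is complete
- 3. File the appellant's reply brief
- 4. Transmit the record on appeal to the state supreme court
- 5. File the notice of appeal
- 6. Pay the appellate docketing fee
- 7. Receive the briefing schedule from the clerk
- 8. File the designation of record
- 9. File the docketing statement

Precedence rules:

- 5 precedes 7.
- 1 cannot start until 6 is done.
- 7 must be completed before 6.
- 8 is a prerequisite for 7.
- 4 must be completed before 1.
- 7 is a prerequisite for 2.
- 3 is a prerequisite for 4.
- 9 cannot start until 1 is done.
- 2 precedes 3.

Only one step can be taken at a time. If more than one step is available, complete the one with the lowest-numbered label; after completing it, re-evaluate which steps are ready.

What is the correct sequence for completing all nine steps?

5 and 8 have no prerequisites; 5 has the earlier label, so 5 is first.
8 is the only step now ready → 8.
7 needed 5 and 8, now all done → 7.
Now 2 and 6 have their prerequisites met. 2 has the earlier label, so 2 next.
3 now also ready, so the ready set is {3, 6}; 3 has the earlier label → 3.
Now 4 and 6 have their prerequisites met. 4 has the earlier label, so 4 next.
Next only 6 has its prerequisites met → 6.
That leaves 1 as the only ready step → 1.
9 needed 1, now all done → 9.

5, 8, 7, 2, 3, 4, 6, 1, 9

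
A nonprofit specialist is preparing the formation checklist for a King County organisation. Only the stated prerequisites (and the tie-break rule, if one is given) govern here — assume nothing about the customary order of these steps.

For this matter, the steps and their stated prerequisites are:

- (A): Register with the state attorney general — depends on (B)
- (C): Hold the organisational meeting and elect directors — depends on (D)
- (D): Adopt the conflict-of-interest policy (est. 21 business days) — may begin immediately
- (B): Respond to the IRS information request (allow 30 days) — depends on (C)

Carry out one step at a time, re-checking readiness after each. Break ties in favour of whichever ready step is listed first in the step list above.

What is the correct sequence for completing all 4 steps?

(D), (C), (B), (A)

(D) is the only step with nothing outstanding, so it goes first.
(C) needed (D), now all done → (C).
(B) needed (C), now all done → (B).
(A) is the only step now ready → (A).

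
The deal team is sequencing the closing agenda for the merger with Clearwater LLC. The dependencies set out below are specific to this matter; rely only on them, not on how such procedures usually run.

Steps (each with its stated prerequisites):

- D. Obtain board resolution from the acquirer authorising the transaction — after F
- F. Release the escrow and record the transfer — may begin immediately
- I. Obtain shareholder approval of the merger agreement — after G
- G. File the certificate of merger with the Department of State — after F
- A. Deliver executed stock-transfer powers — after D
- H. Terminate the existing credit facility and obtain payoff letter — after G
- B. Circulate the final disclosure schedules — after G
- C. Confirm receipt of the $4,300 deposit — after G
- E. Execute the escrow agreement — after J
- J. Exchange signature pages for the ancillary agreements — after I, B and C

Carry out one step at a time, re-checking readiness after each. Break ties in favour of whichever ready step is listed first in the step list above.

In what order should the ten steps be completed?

F has no prerequisites → F first.
Ready: D and G. D is listed earlier → D.
Ready: G and A. G is listed earlier → G.
Now I, A, H, B and C have their prerequisites met. I is listed earlier, so I next.
Ready: A, H, B and C. A is listed earlier → A.
Now H, B and C have their prerequisites met. H is listed earlier, so H next.
Ready: B and C. B is listed earlier → B.
C is the only step now ready → C.
J needed I, B and C, now all done → J.
That leaves E as the only ready step → E.

F D G I A H B C J E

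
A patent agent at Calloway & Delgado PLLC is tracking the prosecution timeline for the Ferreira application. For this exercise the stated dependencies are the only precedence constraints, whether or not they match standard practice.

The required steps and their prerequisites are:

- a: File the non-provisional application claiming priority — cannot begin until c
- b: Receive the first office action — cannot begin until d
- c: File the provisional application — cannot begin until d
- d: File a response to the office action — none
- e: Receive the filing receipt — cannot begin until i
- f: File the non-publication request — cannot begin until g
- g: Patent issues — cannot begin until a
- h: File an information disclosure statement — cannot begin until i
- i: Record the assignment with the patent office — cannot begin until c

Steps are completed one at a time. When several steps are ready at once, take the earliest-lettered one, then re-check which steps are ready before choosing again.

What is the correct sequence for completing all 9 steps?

d is the only step with nothing outstanding, so it goes first.
b and c are both available; b has the earlier label → b.
That leaves c as the only ready step → c.
Now a and i have their prerequisites met. a has the earlier label, so a next.
g and i are both available; g has the earlier label → g.
f and i are both available; f has the earlier label → f.
i needed c, now all done → i.
Ready: e and h. e has the earlier label → e.
That leaves h as the only ready step → h.

d, b, c, a, g, f, i, e, h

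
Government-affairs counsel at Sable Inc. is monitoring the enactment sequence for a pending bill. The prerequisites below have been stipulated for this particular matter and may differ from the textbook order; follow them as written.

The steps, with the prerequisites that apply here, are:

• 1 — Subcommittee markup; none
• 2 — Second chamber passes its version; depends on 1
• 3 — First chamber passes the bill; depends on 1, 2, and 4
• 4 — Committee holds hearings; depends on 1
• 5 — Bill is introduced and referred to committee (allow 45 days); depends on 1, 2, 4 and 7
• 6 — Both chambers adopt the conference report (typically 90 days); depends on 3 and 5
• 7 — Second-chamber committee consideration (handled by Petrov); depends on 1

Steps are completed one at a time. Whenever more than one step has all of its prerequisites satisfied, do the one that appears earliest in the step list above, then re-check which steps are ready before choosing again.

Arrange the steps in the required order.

1 2 4 3 7 5 6

1 is the only step with nothing outstanding, so it goes first.
2, 4 and 7 are all available; 2 is listed earlier → 2.
Ready: 4 and 7. 4 is listed earlier → 4.
3 now also ready, so the ready set is {3, 7}; 3 is listed earlier → 3.
7 is the only step now ready → 7.
That leaves 5 as the only ready step → 5.
6 needed 3 and 5, now all done → 6.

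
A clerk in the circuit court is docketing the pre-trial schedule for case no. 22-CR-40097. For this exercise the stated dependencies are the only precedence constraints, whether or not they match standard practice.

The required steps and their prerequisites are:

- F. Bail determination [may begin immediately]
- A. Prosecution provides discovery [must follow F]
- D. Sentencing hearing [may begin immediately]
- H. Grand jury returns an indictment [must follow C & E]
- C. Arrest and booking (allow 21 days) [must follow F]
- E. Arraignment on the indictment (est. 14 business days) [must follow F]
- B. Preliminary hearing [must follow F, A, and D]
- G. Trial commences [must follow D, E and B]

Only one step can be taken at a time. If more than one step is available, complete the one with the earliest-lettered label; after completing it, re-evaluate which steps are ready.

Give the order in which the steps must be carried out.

D, F, A, B, C, E, G, H

Nothing is required for D and F. D has the earlier label → D first.
F is the only step now ready → F.
Now A, C and E have their prerequisites met. A has the earlier label, so A next.
B now also ready, so the ready set is {B, C, E}; B has the earlier label → B.
Now C and E have their prerequisites met. C has the earlier label, so C next.
That leaves E as the only ready step → E.
Now G and H have their prerequisites met. G has the earlier label, so G next.
H needed C and E, now all done → H.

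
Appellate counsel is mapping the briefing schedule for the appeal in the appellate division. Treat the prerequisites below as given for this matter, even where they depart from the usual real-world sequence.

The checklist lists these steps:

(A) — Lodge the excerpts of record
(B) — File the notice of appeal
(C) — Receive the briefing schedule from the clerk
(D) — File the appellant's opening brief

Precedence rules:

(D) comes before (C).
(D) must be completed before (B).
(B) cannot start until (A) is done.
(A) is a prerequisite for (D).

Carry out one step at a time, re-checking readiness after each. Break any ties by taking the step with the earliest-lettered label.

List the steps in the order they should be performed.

(A) is the only step with nothing outstanding, so it goes first.
Next only (D) has its prerequisites met → (D).
(B) and (C) are both available; (B) has the earlier label → (B).
Next only (C) has its prerequisites met → (C).

(A) (D) (B) (C)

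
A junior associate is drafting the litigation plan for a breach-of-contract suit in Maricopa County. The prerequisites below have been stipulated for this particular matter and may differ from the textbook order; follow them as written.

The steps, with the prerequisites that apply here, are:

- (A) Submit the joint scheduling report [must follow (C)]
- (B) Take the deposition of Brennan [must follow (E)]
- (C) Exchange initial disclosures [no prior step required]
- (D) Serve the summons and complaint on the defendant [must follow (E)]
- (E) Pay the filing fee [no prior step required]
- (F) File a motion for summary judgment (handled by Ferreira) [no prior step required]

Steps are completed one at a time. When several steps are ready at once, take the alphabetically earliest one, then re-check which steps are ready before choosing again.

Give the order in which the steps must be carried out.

(C) → (A) → (E) → (B) → (D) → (F)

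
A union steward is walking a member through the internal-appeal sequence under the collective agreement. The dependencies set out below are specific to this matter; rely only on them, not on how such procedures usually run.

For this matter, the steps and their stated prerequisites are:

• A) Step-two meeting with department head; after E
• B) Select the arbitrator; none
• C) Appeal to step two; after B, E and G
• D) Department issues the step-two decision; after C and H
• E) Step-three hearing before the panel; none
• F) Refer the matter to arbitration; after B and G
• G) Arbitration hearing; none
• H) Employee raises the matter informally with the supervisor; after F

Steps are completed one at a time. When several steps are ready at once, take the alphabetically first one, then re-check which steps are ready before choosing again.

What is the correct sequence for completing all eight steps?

Nothing is required for B, E and G. B has the earlier label → B first.
Now E and G have their prerequisites met. E has the earlier label, so E next.
A now also ready, so the ready set is {A, G}; A has the earlier label → A.
Next only G has its prerequisites met → G.
Ready: C and F. C has the earlier label → C.
F needed B and G, now all done → F.
Next only H has its prerequisites met → H.
That leaves D as the only ready step → D.

B → E → A → G → C → F → H → D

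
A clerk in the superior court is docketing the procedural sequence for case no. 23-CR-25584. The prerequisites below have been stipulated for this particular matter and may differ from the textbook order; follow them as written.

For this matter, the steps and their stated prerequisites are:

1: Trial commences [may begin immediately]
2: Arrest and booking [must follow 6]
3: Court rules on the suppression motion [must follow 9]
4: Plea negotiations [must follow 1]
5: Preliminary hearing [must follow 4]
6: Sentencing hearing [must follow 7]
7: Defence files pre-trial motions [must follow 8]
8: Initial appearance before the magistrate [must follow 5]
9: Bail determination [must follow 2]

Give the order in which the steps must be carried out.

Only 1 has no prerequisites, so it is first.
4 needed 1, now all done → 4.
5 needed 4, now all done → 5.
8 needed 5, now all done → 8.
That leaves 7 as the only ready step → 7.
That leaves 6 as the only ready step → 6.
Next only 2 has its prerequisites met → 2.
9 needed 2, now all done → 9.
Next only 3 has its prerequisites met → 3.

1 → 4 → 5 → 8 → 7 → 6 → 2 → 9 → 3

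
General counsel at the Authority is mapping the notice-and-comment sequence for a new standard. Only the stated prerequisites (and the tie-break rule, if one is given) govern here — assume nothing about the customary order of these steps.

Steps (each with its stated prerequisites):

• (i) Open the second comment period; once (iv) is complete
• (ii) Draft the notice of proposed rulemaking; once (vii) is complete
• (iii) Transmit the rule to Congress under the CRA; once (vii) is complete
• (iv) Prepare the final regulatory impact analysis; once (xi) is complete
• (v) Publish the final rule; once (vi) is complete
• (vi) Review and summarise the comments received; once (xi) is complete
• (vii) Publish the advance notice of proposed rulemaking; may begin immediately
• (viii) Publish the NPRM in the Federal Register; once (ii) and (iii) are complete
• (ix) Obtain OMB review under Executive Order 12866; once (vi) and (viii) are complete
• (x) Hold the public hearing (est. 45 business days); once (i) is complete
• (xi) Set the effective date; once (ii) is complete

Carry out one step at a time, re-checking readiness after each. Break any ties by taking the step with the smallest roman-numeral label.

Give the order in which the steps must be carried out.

(vii) has no prerequisites → (vii) first.
(ii) and (iii) are both available; (ii) has the earlier label → (ii).
(xi) now also ready, so the ready set is {(iii), (xi)}; (iii) has the earlier label → (iii).
(viii) now also ready, so the ready set is {(viii), (xi)}; (viii) has the earlier label → (viii).
(xi) is the only step now ready → (xi).
Ready: (iv) and (vi). (iv) has the earlier label → (iv).
(i) now also ready, so the ready set is {(i), (vi)}; (i) has the earlier label → (i).
Now (vi) and (x) have their prerequisites met. (vi) has the earlier label, so (vi) next.
Ready: (v), (ix) and (x). (v) has the earlier label → (v).
Now (ix) and (x) have their prerequisites met. (ix) has the earlier label, so (ix) next.
Next only (x) has its prerequisites met → (x).

(vii) → (ii) → (iii) → (viii) → (xi) → (iv) → (i) → (vi) → (v) → (ix) → (x)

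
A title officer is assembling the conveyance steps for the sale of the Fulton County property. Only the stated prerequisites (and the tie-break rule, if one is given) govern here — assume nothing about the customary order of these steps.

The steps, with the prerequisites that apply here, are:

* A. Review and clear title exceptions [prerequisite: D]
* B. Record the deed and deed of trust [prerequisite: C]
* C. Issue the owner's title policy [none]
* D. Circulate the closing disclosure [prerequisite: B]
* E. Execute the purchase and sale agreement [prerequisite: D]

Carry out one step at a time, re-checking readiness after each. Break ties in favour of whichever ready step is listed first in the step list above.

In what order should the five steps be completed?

Only C has no prerequisites, so it is first.
B needed C, now all done → B.
D needed B, now all done → D.
A and E are both available; A is listed earlier → A.
Next only E has its prerequisites met → E.

C B D A E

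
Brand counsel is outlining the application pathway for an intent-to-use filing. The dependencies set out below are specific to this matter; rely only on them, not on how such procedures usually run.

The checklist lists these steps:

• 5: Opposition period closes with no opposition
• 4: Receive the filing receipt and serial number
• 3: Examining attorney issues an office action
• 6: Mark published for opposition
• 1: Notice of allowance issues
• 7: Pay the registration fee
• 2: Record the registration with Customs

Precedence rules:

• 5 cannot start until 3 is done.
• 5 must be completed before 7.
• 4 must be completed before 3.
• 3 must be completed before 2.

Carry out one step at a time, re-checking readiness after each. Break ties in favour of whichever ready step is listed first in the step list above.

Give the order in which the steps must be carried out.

4, 3, 5, 6, 1, 7, 2

4, 6 and 1 have no prerequisites; 4 is listed earlier, so 4 is first.
Now 3, 6 and 1 have their prerequisites met. 3 is listed earlier, so 3 next.
Now 5, 6, 1 and 2 have their prerequisites met. 5 is listed earlier, so 5 next.
7 now also ready, so the ready set is {6, 1, 7, 2}; 6 is listed earlier → 6.
1, 7 and 2 are all available; 1 is listed earlier → 1.
Now 7 and 2 have their prerequisites met. 7 is listed earlier, so 7 next.
2 needed 3, now all done → 2.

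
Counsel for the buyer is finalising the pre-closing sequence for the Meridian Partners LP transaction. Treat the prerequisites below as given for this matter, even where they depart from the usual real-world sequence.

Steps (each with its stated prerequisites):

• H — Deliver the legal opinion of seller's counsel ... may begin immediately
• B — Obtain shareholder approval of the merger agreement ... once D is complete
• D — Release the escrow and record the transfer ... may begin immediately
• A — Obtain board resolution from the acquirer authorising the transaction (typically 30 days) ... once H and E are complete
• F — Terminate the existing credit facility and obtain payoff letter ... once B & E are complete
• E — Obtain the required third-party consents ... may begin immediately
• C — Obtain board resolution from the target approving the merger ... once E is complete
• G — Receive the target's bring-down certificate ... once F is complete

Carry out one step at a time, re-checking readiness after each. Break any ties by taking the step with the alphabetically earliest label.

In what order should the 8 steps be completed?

D, E and H have no prerequisites; D has the earlier label, so D is first.
B now also ready, so the ready set is {B, E, H}; B has the earlier label → B.
Now E and H have their prerequisites met. E has the earlier label, so E next.
C, F and H are all available; C has the earlier label → C.
F and H are both available; F has the earlier label → F.
G now also ready, so the ready set is {G, H}; G has the earlier label → G.
Next only H has its prerequisites met → H.
A needed E and H, now all done → A.

D B E C F G H A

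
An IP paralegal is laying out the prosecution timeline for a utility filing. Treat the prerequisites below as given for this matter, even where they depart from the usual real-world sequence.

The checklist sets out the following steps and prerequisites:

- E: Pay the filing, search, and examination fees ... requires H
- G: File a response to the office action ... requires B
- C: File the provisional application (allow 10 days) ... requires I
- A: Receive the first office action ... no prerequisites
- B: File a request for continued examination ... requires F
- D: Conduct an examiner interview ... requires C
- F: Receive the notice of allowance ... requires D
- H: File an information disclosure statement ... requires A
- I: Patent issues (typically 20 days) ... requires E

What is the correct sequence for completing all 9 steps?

A, H, E, I, C, D, F, B, G

A has no prerequisites → A first.
H is the only step now ready → H.
E needed H, now all done → E.
That leaves I as the only ready step → I.
C needed I, now all done → C.
D needed C, now all done → D.
F is the only step now ready → F.
B is the only step now ready → B.
G needed B, now all done → G.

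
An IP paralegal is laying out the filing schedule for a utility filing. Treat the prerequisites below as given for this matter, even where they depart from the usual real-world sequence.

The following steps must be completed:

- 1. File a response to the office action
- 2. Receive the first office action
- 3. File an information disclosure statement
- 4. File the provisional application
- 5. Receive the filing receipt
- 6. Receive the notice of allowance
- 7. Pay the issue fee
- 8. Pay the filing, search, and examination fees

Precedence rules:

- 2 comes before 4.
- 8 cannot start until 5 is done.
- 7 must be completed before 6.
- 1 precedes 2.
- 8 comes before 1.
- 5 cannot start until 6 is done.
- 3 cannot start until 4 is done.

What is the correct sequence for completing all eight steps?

7, 6, 5, 8, 1, 2, 4, 3

Only 7 has no prerequisites, so it is first.
That leaves 6 as the only ready step → 6.
That leaves 5 as the only ready step → 5.
8 needed 5, now all done → 8.
Next only 1 has its prerequisites met → 1.
Next only 2 has its prerequisites met → 2.
4 needed 2, now all done → 4.
Next only 3 has its prerequisites met → 3.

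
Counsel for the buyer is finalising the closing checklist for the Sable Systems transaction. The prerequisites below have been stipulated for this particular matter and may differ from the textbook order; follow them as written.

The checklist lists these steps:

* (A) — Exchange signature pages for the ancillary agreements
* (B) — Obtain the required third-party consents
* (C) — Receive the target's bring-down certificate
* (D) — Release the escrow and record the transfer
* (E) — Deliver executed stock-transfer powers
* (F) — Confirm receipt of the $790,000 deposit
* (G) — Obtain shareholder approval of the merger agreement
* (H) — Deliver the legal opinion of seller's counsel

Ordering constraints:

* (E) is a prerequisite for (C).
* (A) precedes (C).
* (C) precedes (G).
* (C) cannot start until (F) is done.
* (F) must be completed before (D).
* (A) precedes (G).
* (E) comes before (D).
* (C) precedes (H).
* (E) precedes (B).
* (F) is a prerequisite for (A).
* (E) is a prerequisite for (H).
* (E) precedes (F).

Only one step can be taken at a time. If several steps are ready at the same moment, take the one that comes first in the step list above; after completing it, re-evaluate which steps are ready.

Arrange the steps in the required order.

Only (E) has no prerequisites, so it is first.
(B) and (F) are both available; (B) is listed earlier → (B).
That leaves (F) as the only ready step → (F).
Now (A) and (D) have their prerequisites met. (A) is listed earlier, so (A) next.
Now (C) and (D) have their prerequisites met. (C) is listed earlier, so (C) next.
Ready: (D), (G) and (H). (D) is listed earlier → (D).
(G) and (H) are both available; (G) is listed earlier → (G).
That leaves (H) as the only ready step → (H).

(E) (B) (F) (A) (C) (D) (G) (H)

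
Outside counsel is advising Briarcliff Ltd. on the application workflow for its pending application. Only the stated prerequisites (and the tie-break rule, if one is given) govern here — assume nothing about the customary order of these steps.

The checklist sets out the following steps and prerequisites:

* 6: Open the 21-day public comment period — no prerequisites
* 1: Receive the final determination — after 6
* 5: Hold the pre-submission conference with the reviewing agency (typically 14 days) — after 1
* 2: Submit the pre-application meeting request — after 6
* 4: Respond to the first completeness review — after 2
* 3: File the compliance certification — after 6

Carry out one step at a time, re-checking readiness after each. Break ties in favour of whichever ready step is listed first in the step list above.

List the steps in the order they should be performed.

6 is the only step with nothing outstanding, so it goes first.
1, 2 and 3 are all available; 1 is listed earlier → 1.
Ready: 5, 2 and 3. 5 is listed earlier → 5.
Ready: 2 and 3. 2 is listed earlier → 2.
Ready: 4 and 3. 4 is listed earlier → 4.
That leaves 3 as the only ready step → 3.

6 → 1 → 5 → 2 → 4 → 3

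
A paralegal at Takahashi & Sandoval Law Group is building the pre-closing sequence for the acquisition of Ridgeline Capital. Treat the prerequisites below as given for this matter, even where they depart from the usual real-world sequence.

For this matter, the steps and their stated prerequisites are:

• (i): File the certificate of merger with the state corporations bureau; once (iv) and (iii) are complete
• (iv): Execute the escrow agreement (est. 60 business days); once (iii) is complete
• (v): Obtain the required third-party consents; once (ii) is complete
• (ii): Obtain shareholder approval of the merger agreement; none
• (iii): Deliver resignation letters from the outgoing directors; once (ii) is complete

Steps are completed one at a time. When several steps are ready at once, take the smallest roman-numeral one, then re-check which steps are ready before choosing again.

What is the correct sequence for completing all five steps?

(ii) → (iii) → (iv) → (i) → (v)

(ii) has no prerequisites → (ii) first.
Ready: (iii) and (v). (iii) has the earlier label → (iii).
(iv) now also ready, so the ready set is {(iv), (v)}; (iv) has the earlier label → (iv).
(i) and (v) are both available; (i) has the earlier label → (i).
(v) needed (ii), now all done → (v).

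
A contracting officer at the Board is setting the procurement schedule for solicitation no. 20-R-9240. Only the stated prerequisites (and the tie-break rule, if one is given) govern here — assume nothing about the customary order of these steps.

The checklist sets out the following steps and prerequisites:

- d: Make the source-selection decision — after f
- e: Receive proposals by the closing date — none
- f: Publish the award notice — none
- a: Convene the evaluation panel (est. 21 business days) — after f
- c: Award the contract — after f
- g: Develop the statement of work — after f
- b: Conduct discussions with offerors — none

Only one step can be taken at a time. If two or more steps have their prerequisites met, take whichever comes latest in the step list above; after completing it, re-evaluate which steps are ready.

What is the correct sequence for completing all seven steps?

b, f and e have no prerequisites; b is listed later, so b is first.
Now f and e have their prerequisites met. f is listed later, so f next.
g, c, a, e and d are all available; g is listed later → g.
Now c, a, e and d have their prerequisites met. c is listed later, so c next.
a, e and d are all available; a is listed later → a.
Now e and d have their prerequisites met. e is listed later, so e next.
d needed f, now all done → d.

b, f, g, c, a, e, d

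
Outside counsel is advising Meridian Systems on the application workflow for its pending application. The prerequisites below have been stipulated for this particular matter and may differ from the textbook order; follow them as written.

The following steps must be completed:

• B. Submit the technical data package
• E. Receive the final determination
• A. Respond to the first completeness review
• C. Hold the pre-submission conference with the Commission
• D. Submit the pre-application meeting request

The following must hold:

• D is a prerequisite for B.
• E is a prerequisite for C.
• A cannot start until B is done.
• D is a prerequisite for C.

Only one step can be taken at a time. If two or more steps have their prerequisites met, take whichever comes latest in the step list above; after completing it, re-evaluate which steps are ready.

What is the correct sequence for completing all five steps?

Nothing is required for D and E. D is listed later → D first.
Ready: E and B. E is listed later → E.
C and B are both available; C is listed later → C.
B needed D, now all done → B.
That leaves A as the only ready step → A.

D E C B A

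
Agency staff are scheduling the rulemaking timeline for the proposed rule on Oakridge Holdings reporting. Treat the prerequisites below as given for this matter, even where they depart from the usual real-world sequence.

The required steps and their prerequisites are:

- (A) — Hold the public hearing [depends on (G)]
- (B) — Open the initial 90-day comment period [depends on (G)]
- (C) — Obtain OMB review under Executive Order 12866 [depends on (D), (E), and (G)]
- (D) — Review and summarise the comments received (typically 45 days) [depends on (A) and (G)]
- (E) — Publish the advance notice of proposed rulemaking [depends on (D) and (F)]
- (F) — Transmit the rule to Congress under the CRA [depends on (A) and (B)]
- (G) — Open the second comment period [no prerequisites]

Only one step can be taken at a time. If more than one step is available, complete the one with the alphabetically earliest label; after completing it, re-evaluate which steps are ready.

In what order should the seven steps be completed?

(G), (A), (B), (D), (F), (E), (C)

(G) is the only step with nothing outstanding, so it goes first.
(A) and (B) are both available; (A) has the earlier label → (A).
Now (B) and (D) have their prerequisites met. (B) has the earlier label, so (B) next.
(F) now also ready, so the ready set is {(D), (F)}; (D) has the earlier label → (D).
Next only (F) has its prerequisites met → (F).
Next only (E) has its prerequisites met → (E).
That leaves (C) as the only ready step → (C).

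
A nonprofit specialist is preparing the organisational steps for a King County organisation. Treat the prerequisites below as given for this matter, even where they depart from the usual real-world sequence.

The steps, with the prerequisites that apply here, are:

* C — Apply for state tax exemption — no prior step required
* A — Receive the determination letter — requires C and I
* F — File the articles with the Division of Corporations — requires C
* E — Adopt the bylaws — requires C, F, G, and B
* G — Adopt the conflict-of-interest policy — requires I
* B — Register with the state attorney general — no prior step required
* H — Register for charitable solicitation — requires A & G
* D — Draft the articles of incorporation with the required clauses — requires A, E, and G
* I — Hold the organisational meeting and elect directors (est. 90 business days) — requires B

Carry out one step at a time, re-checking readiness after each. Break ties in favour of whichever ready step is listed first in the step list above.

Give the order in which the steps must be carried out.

C, F, B, I, A, G, E, H, D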